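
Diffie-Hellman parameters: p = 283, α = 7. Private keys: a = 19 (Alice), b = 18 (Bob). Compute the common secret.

Alice sends A = α^a mod p = 7^19 mod 283.
7^1 ≡ 7 (mod 283)
7^2 = (7^1)^2 ≡ 7^2 = 49 ≡ 49 (mod 283)
7^4 = (7^2)^2 ≡ 49^2 = 2401 ≡ 137 (mod 283)
7^8 = (7^4)^2 ≡ 137^2 = 18769 ≡ 91 (mod 283)
7^16 = (7^8)^2 ≡ 91^2 = 8281 ≡ 74 (mod 283)
7^19 = 7^16 · 7^2 · 7^1 ≡ 74 · 49 · 7 ≡ 195 (mod 283).
So A = 195. Bob then computes K = A^b mod p = 195^18 mod 283.
195^1 ≡ 195 (mod 283)
195^2 = (195^1)^2 ≡ 195^2 = 38025 ≡ 103 (mod 283)
195^4 = (195^2)^2 ≡ 103^2 = 10609 ≡ 138 (mod 283)
195^8 = (195^4)^2 ≡ 138^2 = 19044 ≡ 83 (mod 283)
195^16 = (195^8)^2 ≡ 83^2 = 6889 ≡ 97 (mod 283)
195^18 = 195^16 · 195^2 ≡ 97 · 103 ≡ 86 (mod 283).

86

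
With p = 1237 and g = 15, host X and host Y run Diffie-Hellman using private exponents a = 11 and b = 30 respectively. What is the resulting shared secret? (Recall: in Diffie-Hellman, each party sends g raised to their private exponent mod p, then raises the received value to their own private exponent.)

909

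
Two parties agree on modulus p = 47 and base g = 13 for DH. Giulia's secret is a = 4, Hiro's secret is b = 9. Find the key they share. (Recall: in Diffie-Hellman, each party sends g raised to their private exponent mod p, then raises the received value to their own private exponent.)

24

Giulia sends A = g^a mod p = 13^4 mod 47.
13^1 ≡ 13 (mod 47)
13^2 = (13^1)^2 ≡ 13^2 = 169 ≡ 28 (mod 47)
13^4 = (13^2)^2 ≡ 28^2 = 784 ≡ 32 (mod 47)
So A = 32. Hiro then computes K = A^b mod p = 32^9 mod 47.
32^1 ≡ 32 (mod 47)
32^2 = (32^1)^2 ≡ 32^2 = 1024 ≡ 37 (mod 47)
32^4 = (32^2)^2 ≡ 37^2 = 1369 ≡ 6 (mod 47)
32^8 = (32^4)^2 ≡ 6^2 = 36 ≡ 36 (mod 47)
32^9 = 32^8 · 32^1 ≡ 36 · 32 ≡ 24 (mod 47).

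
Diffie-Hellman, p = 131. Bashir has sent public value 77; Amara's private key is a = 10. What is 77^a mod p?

39

Shared key K = 77^10 mod 131.
77^1 ≡ 77 (mod 131)
77^2 = (77^1)^2 ≡ 77^2 = 5929 ≡ 34 (mod 131)
77^4 = (77^2)^2 ≡ 34^2 = 1156 ≡ 108 (mod 131)
77^8 = (77^4)^2 ≡ 108^2 = 11664 ≡ 5 (mod 131)
77^10 = 77^8 · 77^2 ≡ 5 · 34 ≡ 39 (mod 131).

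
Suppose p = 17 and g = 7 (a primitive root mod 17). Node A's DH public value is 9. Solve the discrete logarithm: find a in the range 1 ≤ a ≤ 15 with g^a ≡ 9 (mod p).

6

Try successive powers of 7 modulo 17:
7^1 ≡ 7
7^2 ≡ 15
7^3 ≡ 3
7^4 ≡ 4
7^5 ≡ 11
7^6 ≡ 9
Found: a = 6.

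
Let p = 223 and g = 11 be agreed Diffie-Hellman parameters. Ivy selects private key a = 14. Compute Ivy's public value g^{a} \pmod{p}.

Public value = 11^{14} \pmod{223}.
11^1 ≡ 11 (mod 223)
11^2 = (11^1)^2 ≡ 11^2 = 121 ≡ 121 (mod 223)
11^4 = (11^2)^2 ≡ 121^2 = 14641 ≡ 146 (mod 223)
11^8 = (11^4)^2 ≡ 146^2 = 21316 ≡ 131 (mod 223)
11^14 = 11^8 · 11^4 · 11^2 ≡ 131 · 146 · 121 ≡ 175 (mod 223).

175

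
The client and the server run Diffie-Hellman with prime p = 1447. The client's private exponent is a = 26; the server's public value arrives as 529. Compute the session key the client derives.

Shared key K = 529^26 mod 1447.
529^1 ≡ 529 (mod 1447)
529^2 = (529^1)^2 ≡ 529^2 = 279841 ≡ 570 (mod 1447)
529^4 = (529^2)^2 ≡ 570^2 = 324900 ≡ 772 (mod 1447)
529^8 = (529^4)^2 ≡ 772^2 = 595984 ≡ 1267 (mod 1447)
529^16 = (529^8)^2 ≡ 1267^2 = 1605289 ≡ 566 (mod 1447)
529^26 = 529^16 · 529^8 · 529^2 ≡ 566 · 1267 · 570 ≡ 851 (mod 1447).

851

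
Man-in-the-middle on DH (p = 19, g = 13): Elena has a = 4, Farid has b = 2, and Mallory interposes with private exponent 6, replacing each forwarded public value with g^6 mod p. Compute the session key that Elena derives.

Elena receives Mallory's public value M = 13^6 mod 19 instead of the honest one.
13^1 ≡ 13 (mod 19)
13^2 = (13^1)^2 ≡ 13^2 = 169 ≡ 17 (mod 19)
13^4 = (13^2)^2 ≡ 17^2 = 289 ≡ 4 (mod 19)
13^6 = 13^4 · 13^2 ≡ 4 · 17 ≡ 11 (mod 19).
So M = 11. Elena computes K = M^4 mod 19.
11^1 ≡ 11 (mod 19)
11^2 = (11^1)^2 ≡ 11^2 = 121 ≡ 7 (mod 19)
11^4 = (11^2)^2 ≡ 7^2 = 49 ≡ 11 (mod 19)

11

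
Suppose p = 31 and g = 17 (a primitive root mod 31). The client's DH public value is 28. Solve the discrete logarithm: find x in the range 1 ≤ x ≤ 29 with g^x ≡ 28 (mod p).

Try successive powers of 17 modulo 31:
17^1 ≡ 17
17^2 ≡ 10
17^3 ≡ 15
17^4 ≡ 7
17^5 ≡ 26
17^6 ≡ 8
17^7 ≡ 12
17^8 ≡ 18
17^9 ≡ 27
17^10 ≡ 25
17^11 ≡ 22
17^12 ≡ 2
17^13 ≡ 3
17^14 ≡ 20
17^15 ≡ 30
17^16 ≡ 14
17^17 ≡ 21
17^18 ≡ 16
17^19 ≡ 24
17^20 ≡ 5
17^21 ≡ 23
17^22 ≡ 19
17^23 ≡ 13
17^24 ≡ 4
17^25 ≡ 6
17^26 ≡ 9
17^27 ≡ 29
17^28 ≡ 28
Found: x = 28.

28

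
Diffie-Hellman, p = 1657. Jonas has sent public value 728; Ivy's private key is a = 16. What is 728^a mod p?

Shared key K = 728^16 mod 1657.
728^1 ≡ 728 (mod 1657)
728^2 = (728^1)^2 ≡ 728^2 = 529984 ≡ 1401 (mod 1657)
728^4 = (728^2)^2 ≡ 1401^2 = 1962801 ≡ 913 (mod 1657)
728^8 = (728^4)^2 ≡ 913^2 = 833569 ≡ 98 (mod 1657)
728^16 = (728^8)^2 ≡ 98^2 = 9604 ≡ 1319 (mod 1657)

1319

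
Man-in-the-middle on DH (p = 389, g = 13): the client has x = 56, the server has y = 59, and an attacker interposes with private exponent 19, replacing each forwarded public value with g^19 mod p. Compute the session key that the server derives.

The server receives an attacker's public value M = 13^19 mod 389 instead of the honest one.
13^1 ≡ 13 (mod 389)
13^2 = (13^1)^2 ≡ 13^2 = 169 ≡ 169 (mod 389)
13^4 = (13^2)^2 ≡ 169^2 = 28561 ≡ 164 (mod 389)
13^8 = (13^4)^2 ≡ 164^2 = 26896 ≡ 55 (mod 389)
13^16 = (13^8)^2 ≡ 55^2 = 3025 ≡ 302 (mod 389)
13^19 = 13^16 · 13^2 · 13^1 ≡ 302 · 169 · 13 ≡ 249 (mod 389).
So M = 249. The server computes K = M^59 mod 389.
249^1 ≡ 249 (mod 389)
249^2 = (249^1)^2 ≡ 249^2 = 62001 ≡ 150 (mod 389)
249^4 = (249^2)^2 ≡ 150^2 = 22500 ≡ 327 (mod 389)
249^8 = (249^4)^2 ≡ 327^2 = 106929 ≡ 343 (mod 389)
249^16 = (249^8)^2 ≡ 343^2 = 117649 ≡ 171 (mod 389)
249^32 = (249^16)^2 ≡ 171^2 = 29241 ≡ 66 (mod 389)
249^59 = 249^32 · 249^16 · 249^8 · 249^2 · 249^1 ≡ 66 · 171 · 343 · 150 · 249 ≡ 176 (mod 389).

176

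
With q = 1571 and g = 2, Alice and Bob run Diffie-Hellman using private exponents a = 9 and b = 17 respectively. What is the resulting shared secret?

Alice sends A = g^a mod q = 2^9 mod 1571.
2^1 ≡ 2 (mod 1571)
2^2 = (2^1)^2 ≡ 2^2 = 4 ≡ 4 (mod 1571)
2^4 = (2^2)^2 ≡ 4^2 = 16 ≡ 16 (mod 1571)
2^8 = (2^4)^2 ≡ 16^2 = 256 ≡ 256 (mod 1571)
2^9 = 2^8 · 2^1 ≡ 256 · 2 ≡ 512 (mod 1571).
So A = 512. Bob then computes K = A^b mod q = 512^17 mod 1571.
512^1 ≡ 512 (mod 1571)
512^2 = (512^1)^2 ≡ 512^2 = 262144 ≡ 1358 (mod 1571)
512^4 = (512^2)^2 ≡ 1358^2 = 1844164 ≡ 1381 (mod 1571)
512^8 = (512^4)^2 ≡ 1381^2 = 1907161 ≡ 1538 (mod 1571)
512^16 = (512^8)^2 ≡ 1538^2 = 2365444 ≡ 1089 (mod 1571)
512^17 = 512^16 · 512^1 ≡ 1089 · 512 ≡ 1434 (mod 1571).

1434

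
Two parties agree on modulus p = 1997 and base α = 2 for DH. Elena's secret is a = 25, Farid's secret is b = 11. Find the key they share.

Elena sends A = α^a mod p = 2^25 mod 1997.
2^1 ≡ 2 (mod 1997)
2^2 = (2^1)^2 ≡ 2^2 = 4 ≡ 4 (mod 1997)
2^4 = (2^2)^2 ≡ 4^2 = 16 ≡ 16 (mod 1997)
2^8 = (2^4)^2 ≡ 16^2 = 256 ≡ 256 (mod 1997)
2^16 = (2^8)^2 ≡ 256^2 = 65536 ≡ 1632 (mod 1997)
2^25 = 2^16 · 2^8 · 2^1 ≡ 1632 · 256 · 2 ≡ 838 (mod 1997).
So A = 838. Farid then computes K = A^b mod p = 838^11 mod 1997.
838^1 ≡ 838 (mod 1997)
838^2 = (838^1)^2 ≡ 838^2 = 702244 ≡ 1297 (mod 1997)
838^4 = (838^2)^2 ≡ 1297^2 = 1682209 ≡ 735 (mod 1997)
838^8 = (838^4)^2 ≡ 735^2 = 540225 ≡ 1035 (mod 1997)
838^11 = 838^8 · 838^2 · 838^1 ≡ 1035 · 1297 · 838 ≡ 934 (mod 1997).

934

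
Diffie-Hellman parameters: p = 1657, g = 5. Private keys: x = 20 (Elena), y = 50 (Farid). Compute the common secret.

1421

Elena sends A = g^x mod p = 5^20 mod 1657.
5^1 ≡ 5 (mod 1657)
5^2 = (5^1)^2 ≡ 5^2 = 25 ≡ 25 (mod 1657)
5^4 = (5^2)^2 ≡ 25^2 = 625 ≡ 625 (mod 1657)
5^8 = (5^4)^2 ≡ 625^2 = 390625 ≡ 1230 (mod 1657)
5^16 = (5^8)^2 ≡ 1230^2 = 1512900 ≡ 59 (mod 1657)
5^20 = 5^16 · 5^4 ≡ 59 · 625 ≡ 421 (mod 1657).
So A = 421. Farid then computes K = A^y mod p = 421^50 mod 1657.
421^1 ≡ 421 (mod 1657)
421^2 = (421^1)^2 ≡ 421^2 = 177241 ≡ 1599 (mod 1657)
421^4 = (421^2)^2 ≡ 1599^2 = 2556801 ≡ 50 (mod 1657)
421^8 = (421^4)^2 ≡ 50^2 = 2500 ≡ 843 (mod 1657)
421^16 = (421^8)^2 ≡ 843^2 = 710649 ≡ 1453 (mod 1657)
421^32 = (421^16)^2 ≡ 1453^2 = 2111209 ≡ 191 (mod 1657)
421^50 = 421^32 · 421^16 · 421^2 ≡ 191 · 1453 · 1599 ≡ 1421 (mod 1657).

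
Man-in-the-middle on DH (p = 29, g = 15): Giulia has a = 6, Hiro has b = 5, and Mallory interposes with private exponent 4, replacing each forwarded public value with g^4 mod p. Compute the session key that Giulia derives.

16

Giulia receives Mallory's public value M = 15^4 mod 29 instead of the honest one.
15^1 ≡ 15 (mod 29)
15^2 = (15^1)^2 ≡ 15^2 = 225 ≡ 22 (mod 29)
15^4 = (15^2)^2 ≡ 22^2 = 484 ≡ 20 (mod 29)
So M = 20. Giulia computes K = M^6 mod 29.
20^1 ≡ 20 (mod 29)
20^2 = (20^1)^2 ≡ 20^2 = 400 ≡ 23 (mod 29)
20^4 = (20^2)^2 ≡ 23^2 = 529 ≡ 7 (mod 29)
20^6 = 20^4 · 20^2 ≡ 7 · 23 ≡ 16 (mod 29).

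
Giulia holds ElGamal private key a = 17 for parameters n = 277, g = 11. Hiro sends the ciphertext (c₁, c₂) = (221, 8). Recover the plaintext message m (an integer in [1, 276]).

270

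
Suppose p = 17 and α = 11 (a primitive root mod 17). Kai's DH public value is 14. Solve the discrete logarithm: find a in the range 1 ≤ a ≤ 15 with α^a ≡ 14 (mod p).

15

Try successive powers of 11 modulo 17:
11^1 ≡ 11
11^2 ≡ 2
11^3 ≡ 5
11^4 ≡ 4
11^5 ≡ 10
11^6 ≡ 8
11^7 ≡ 3
11^8 ≡ 16
11^9 ≡ 6
11^10 ≡ 15
11^11 ≡ 12
11^12 ≡ 13
11^13 ≡ 7
11^14 ≡ 9
11^15 ≡ 14
Found: a = 15.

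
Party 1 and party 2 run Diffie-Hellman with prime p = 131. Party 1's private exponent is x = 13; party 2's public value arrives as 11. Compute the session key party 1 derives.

61

Shared key K = 11^13 mod 131.
11^1 ≡ 11 (mod 131)
11^2 = (11^1)^2 ≡ 11^2 = 121 ≡ 121 (mod 131)
11^4 = (11^2)^2 ≡ 121^2 = 14641 ≡ 100 (mod 131)
11^8 = (11^4)^2 ≡ 100^2 = 10000 ≡ 44 (mod 131)
11^13 = 11^8 · 11^4 · 11^1 ≡ 44 · 100 · 11 ≡ 61 (mod 131).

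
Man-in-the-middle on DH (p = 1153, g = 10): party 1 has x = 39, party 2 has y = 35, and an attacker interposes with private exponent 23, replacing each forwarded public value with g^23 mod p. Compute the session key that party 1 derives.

Party 1 receives an attacker's public value M = 10^23 mod 1153 instead of the honest one.
10^1 ≡ 10 (mod 1153)
10^2 = (10^1)^2 ≡ 10^2 = 100 ≡ 100 (mod 1153)
10^4 = (10^2)^2 ≡ 100^2 = 10000 ≡ 776 (mod 1153)
10^8 = (10^4)^2 ≡ 776^2 = 602176 ≡ 310 (mod 1153)
10^16 = (10^8)^2 ≡ 310^2 = 96100 ≡ 401 (mod 1153)
10^23 = 10^16 · 10^4 · 10^2 · 10^1 ≡ 401 · 776 · 100 · 10 ≡ 901 (mod 1153).
So M = 901. Party 1 computes K = M^39 mod 1153.
901^1 ≡ 901 (mod 1153)
901^2 = (901^1)^2 ≡ 901^2 = 811801 ≡ 89 (mod 1153)
901^4 = (901^2)^2 ≡ 89^2 = 7921 ≡ 1003 (mod 1153)
901^8 = (901^4)^2 ≡ 1003^2 = 1006009 ≡ 593 (mod 1153)
901^16 = (901^8)^2 ≡ 593^2 = 351649 ≡ 1137 (mod 1153)
901^32 = (901^16)^2 ≡ 1137^2 = 1292769 ≡ 256 (mod 1153)
901^39 = 901^32 · 901^4 · 901^2 · 901^1 ≡ 256 · 1003 · 89 · 901 ≡ 697 (mod 1153).

697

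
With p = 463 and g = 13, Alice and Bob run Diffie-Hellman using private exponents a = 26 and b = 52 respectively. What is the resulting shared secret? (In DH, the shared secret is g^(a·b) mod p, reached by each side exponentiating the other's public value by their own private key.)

Bob sends B = g^b mod p = 13^52 mod 463.
13^1 ≡ 13 (mod 463)
13^2 = (13^1)^2 ≡ 13^2 = 169 ≡ 169 (mod 463)
13^4 = (13^2)^2 ≡ 169^2 = 28561 ≡ 318 (mod 463)
13^8 = (13^4)^2 ≡ 318^2 = 101124 ≡ 190 (mod 463)
13^16 = (13^8)^2 ≡ 190^2 = 36100 ≡ 449 (mod 463)
13^32 = (13^16)^2 ≡ 449^2 = 201601 ≡ 196 (mod 463)
13^52 = 13^32 · 13^16 · 13^4 ≡ 196 · 449 · 318 ≡ 163 (mod 463).
So B = 163. Alice then computes K = B^a mod p = 163^26 mod 463.
163^1 ≡ 163 (mod 463)
163^2 = (163^1)^2 ≡ 163^2 = 26569 ≡ 178 (mod 463)
163^4 = (163^2)^2 ≡ 178^2 = 31684 ≡ 200 (mod 463)
163^8 = (163^4)^2 ≡ 200^2 = 40000 ≡ 182 (mod 463)
163^16 = (163^8)^2 ≡ 182^2 = 33124 ≡ 251 (mod 463)
163^26 = 163^16 · 163^8 · 163^2 ≡ 251 · 182 · 178 ≡ 190 (mod 463).

190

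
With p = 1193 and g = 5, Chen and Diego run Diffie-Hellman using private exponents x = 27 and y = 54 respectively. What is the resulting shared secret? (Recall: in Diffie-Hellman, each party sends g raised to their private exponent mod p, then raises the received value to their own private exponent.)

133

Diego sends B = g^y mod p = 5^54 mod 1193.
5^1 ≡ 5 (mod 1193)
5^2 = (5^1)^2 ≡ 5^2 = 25 ≡ 25 (mod 1193)
5^4 = (5^2)^2 ≡ 25^2 = 625 ≡ 625 (mod 1193)
5^8 = (5^4)^2 ≡ 625^2 = 390625 ≡ 514 (mod 1193)
5^16 = (5^8)^2 ≡ 514^2 = 264196 ≡ 543 (mod 1193)
5^32 = (5^16)^2 ≡ 543^2 = 294849 ≡ 178 (mod 1193)
5^54 = 5^32 · 5^16 · 5^4 · 5^2 ≡ 178 · 543 · 625 · 25 ≡ 50 (mod 1193).
So B = 50. Chen then computes K = B^x mod p = 50^27 mod 1193.
50^1 ≡ 50 (mod 1193)
50^2 = (50^1)^2 ≡ 50^2 = 2500 ≡ 114 (mod 1193)
50^4 = (50^2)^2 ≡ 114^2 = 12996 ≡ 1066 (mod 1193)
50^8 = (50^4)^2 ≡ 1066^2 = 1136356 ≡ 620 (mod 1193)
50^16 = (50^8)^2 ≡ 620^2 = 384400 ≡ 254 (mod 1193)
50^27 = 50^16 · 50^8 · 50^2 · 50^1 ≡ 254 · 620 · 114 · 50 ≡ 133 (mod 1193).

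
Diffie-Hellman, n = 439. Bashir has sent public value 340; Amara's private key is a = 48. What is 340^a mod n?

Shared key K = 340^48 mod 439.
340^1 ≡ 340 (mod 439)
340^2 = (340^1)^2 ≡ 340^2 = 115600 ≡ 143 (mod 439)
340^4 = (340^2)^2 ≡ 143^2 = 20449 ≡ 255 (mod 439)
340^8 = (340^4)^2 ≡ 255^2 = 65025 ≡ 53 (mod 439)
340^16 = (340^8)^2 ≡ 53^2 = 2809 ≡ 175 (mod 439)
340^32 = (340^16)^2 ≡ 175^2 = 30625 ≡ 334 (mod 439)
340^48 = 340^32 · 340^16 ≡ 334 · 175 ≡ 63 (mod 439).

63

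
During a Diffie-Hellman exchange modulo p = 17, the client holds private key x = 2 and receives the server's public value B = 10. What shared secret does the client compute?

Shared key K = 10^2 mod 17.
10^1 ≡ 10 (mod 17)
10^2 = (10^1)^2 ≡ 10^2 = 100 ≡ 15 (mod 17)

15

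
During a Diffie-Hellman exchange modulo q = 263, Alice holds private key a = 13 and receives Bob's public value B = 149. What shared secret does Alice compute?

Shared key K = 149^13 mod 263.
149^1 ≡ 149 (mod 263)
149^2 = (149^1)^2 ≡ 149^2 = 22201 ≡ 109 (mod 263)
149^4 = (149^2)^2 ≡ 109^2 = 11881 ≡ 46 (mod 263)
149^8 = (149^4)^2 ≡ 46^2 = 2116 ≡ 12 (mod 263)
149^13 = 149^8 · 149^4 · 149^1 ≡ 12 · 46 · 149 ≡ 192 (mod 263).

192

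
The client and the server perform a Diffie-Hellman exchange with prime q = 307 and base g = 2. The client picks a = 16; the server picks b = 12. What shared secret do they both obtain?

The client sends A = g^a mod q = 2^16 mod 307.
2^1 ≡ 2 (mod 307)
2^2 = (2^1)^2 ≡ 2^2 = 4 ≡ 4 (mod 307)
2^4 = (2^2)^2 ≡ 4^2 = 16 ≡ 16 (mod 307)
2^8 = (2^4)^2 ≡ 16^2 = 256 ≡ 256 (mod 307)
2^16 = (2^8)^2 ≡ 256^2 = 65536 ≡ 145 (mod 307)
So A = 145. The server then computes K = A^b mod q = 145^12 mod 307.
145^1 ≡ 145 (mod 307)
145^2 = (145^1)^2 ≡ 145^2 = 21025 ≡ 149 (mod 307)
145^4 = (145^2)^2 ≡ 149^2 = 22201 ≡ 97 (mod 307)
145^8 = (145^4)^2 ≡ 97^2 = 9409 ≡ 199 (mod 307)
145^12 = 145^8 · 145^4 ≡ 199 · 97 ≡ 269 (mod 307).

269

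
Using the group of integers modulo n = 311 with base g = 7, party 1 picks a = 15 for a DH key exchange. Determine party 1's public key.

20

Public value = 7^15 (mod 311).
7^1 ≡ 7 (mod 311)
7^2 = (7^1)^2 ≡ 7^2 = 49 ≡ 49 (mod 311)
7^4 = (7^2)^2 ≡ 49^2 = 2401 ≡ 224 (mod 311)
7^8 = (7^4)^2 ≡ 224^2 = 50176 ≡ 105 (mod 311)
7^15 = 7^8 · 7^4 · 7^2 · 7^1 ≡ 105 · 224 · 49 · 7 ≡ 20 (mod 311).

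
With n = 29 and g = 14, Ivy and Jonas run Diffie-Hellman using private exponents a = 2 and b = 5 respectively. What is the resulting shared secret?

13

Jonas sends B = g^b mod n = 14^5 mod 29.
14^1 ≡ 14 (mod 29)
14^2 = (14^1)^2 ≡ 14^2 = 196 ≡ 22 (mod 29)
14^4 = (14^2)^2 ≡ 22^2 = 484 ≡ 20 (mod 29)
14^5 = 14^4 · 14^1 ≡ 20 · 14 ≡ 19 (mod 29).
So B = 19. Ivy then computes K = B^a mod n = 19^2 mod 29.
19^1 ≡ 19 (mod 29)
19^2 = (19^1)^2 ≡ 19^2 = 361 ≡ 13 (mod 29)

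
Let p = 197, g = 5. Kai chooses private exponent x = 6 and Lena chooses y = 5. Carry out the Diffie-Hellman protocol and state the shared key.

92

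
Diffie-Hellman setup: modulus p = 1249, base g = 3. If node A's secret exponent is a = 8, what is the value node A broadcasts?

Public value = 3^8 mod 1249.
3^1 ≡ 3 (mod 1249)
3^2 = (3^1)^2 ≡ 3^2 = 9 ≡ 9 (mod 1249)
3^4 = (3^2)^2 ≡ 9^2 = 81 ≡ 81 (mod 1249)
3^8 = (3^4)^2 ≡ 81^2 = 6561 ≡ 316 (mod 1249)

316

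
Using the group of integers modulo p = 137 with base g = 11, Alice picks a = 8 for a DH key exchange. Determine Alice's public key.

50

Public value = 11^8 mod 137.
11^1 ≡ 11 (mod 137)
11^2 = (11^1)^2 ≡ 11^2 = 121 ≡ 121 (mod 137)
11^4 = (11^2)^2 ≡ 121^2 = 14641 ≡ 119 (mod 137)
11^8 = (11^4)^2 ≡ 119^2 = 14161 ≡ 50 (mod 137)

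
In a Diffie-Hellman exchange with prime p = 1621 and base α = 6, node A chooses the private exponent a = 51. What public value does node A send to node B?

1171

Public value = 6^51 (mod 1621).
6^1 ≡ 6 (mod 1621)
6^2 = (6^1)^2 ≡ 6^2 = 36 ≡ 36 (mod 1621)
6^4 = (6^2)^2 ≡ 36^2 = 1296 ≡ 1296 (mod 1621)
6^8 = (6^4)^2 ≡ 1296^2 = 1679616 ≡ 260 (mod 1621)
6^16 = (6^8)^2 ≡ 260^2 = 67600 ≡ 1139 (mod 1621)
6^32 = (6^16)^2 ≡ 1139^2 = 1297321 ≡ 521 (mod 1621)
6^51 = 6^32 · 6^16 · 6^2 · 6^1 ≡ 521 · 1139 · 36 · 6 ≡ 1171 (mod 1621).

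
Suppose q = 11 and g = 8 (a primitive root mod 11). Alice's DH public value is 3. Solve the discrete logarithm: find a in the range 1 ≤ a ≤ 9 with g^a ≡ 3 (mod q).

6

Try successive powers of 8 modulo 11:
8^1 ≡ 8
8^2 ≡ 9
8^3 ≡ 6
8^4 ≡ 4
8^5 ≡ 10
8^6 ≡ 3
Found: a = 6.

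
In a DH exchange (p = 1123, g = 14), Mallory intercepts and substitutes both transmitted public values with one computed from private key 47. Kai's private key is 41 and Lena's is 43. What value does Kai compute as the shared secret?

633

Kai receives Mallory's public value M = 14^47 mod 1123 instead of the honest one.
14^1 ≡ 14 (mod 1123)
14^2 = (14^1)^2 ≡ 14^2 = 196 ≡ 196 (mod 1123)
14^4 = (14^2)^2 ≡ 196^2 = 38416 ≡ 234 (mod 1123)
14^8 = (14^4)^2 ≡ 234^2 = 54756 ≡ 852 (mod 1123)
14^16 = (14^8)^2 ≡ 852^2 = 725904 ≡ 446 (mod 1123)
14^32 = (14^16)^2 ≡ 446^2 = 198916 ≡ 145 (mod 1123)
14^47 = 14^32 · 14^8 · 14^4 · 14^2 · 14^1 ≡ 145 · 852 · 234 · 196 · 14 ≡ 769 (mod 1123).
So M = 769. Kai computes K = M^41 mod 1123.
769^1 ≡ 769 (mod 1123)
769^2 = (769^1)^2 ≡ 769^2 = 591361 ≡ 663 (mod 1123)
769^4 = (769^2)^2 ≡ 663^2 = 439569 ≡ 476 (mod 1123)
769^8 = (769^4)^2 ≡ 476^2 = 226576 ≡ 853 (mod 1123)
769^16 = (769^8)^2 ≡ 853^2 = 727609 ≡ 1028 (mod 1123)
769^32 = (769^16)^2 ≡ 1028^2 = 1056784 ≡ 41 (mod 1123)
769^41 = 769^32 · 769^8 · 769^1 ≡ 41 · 853 · 769 ≡ 633 (mod 1123).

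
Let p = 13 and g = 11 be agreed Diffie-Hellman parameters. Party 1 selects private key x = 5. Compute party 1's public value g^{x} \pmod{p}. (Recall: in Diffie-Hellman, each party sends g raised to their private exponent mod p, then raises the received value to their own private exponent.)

Public value = 11^{5} \pmod{13}.
11^1 ≡ 11 (mod 13)
11^2 = (11^1)^2 ≡ 11^2 = 121 ≡ 4 (mod 13)
11^4 = (11^2)^2 ≡ 4^2 = 16 ≡ 3 (mod 13)
11^5 = 11^4 · 11^1 ≡ 3 · 11 ≡ 7 (mod 13).

7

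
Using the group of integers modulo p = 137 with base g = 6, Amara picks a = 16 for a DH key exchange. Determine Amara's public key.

Public value = 6^16 mod 137.
6^1 ≡ 6 (mod 137)
6^2 = (6^1)^2 ≡ 6^2 = 36 ≡ 36 (mod 137)
6^4 = (6^2)^2 ≡ 36^2 = 1296 ≡ 63 (mod 137)
6^8 = (6^4)^2 ≡ 63^2 = 3969 ≡ 133 (mod 137)
6^16 = (6^8)^2 ≡ 133^2 = 17689 ≡ 16 (mod 137)

16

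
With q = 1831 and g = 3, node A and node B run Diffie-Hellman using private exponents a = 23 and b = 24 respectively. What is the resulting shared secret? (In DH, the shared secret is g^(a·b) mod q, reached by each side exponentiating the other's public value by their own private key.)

1661

Node B sends B = g^b mod q = 3^24 mod 1831.
3^1 ≡ 3 (mod 1831)
3^2 = (3^1)^2 ≡ 3^2 = 9 ≡ 9 (mod 1831)
3^4 = (3^2)^2 ≡ 9^2 = 81 ≡ 81 (mod 1831)
3^8 = (3^4)^2 ≡ 81^2 = 6561 ≡ 1068 (mod 1831)
3^16 = (3^8)^2 ≡ 1068^2 = 1140624 ≡ 1742 (mod 1831)
3^24 = 3^16 · 3^8 ≡ 1742 · 1068 ≡ 160 (mod 1831).
So B = 160. Node A then computes K = B^a mod q = 160^23 mod 1831.
160^1 ≡ 160 (mod 1831)
160^2 = (160^1)^2 ≡ 160^2 = 25600 ≡ 1797 (mod 1831)
160^4 = (160^2)^2 ≡ 1797^2 = 3229209 ≡ 1156 (mod 1831)
160^8 = (160^4)^2 ≡ 1156^2 = 1336336 ≡ 1537 (mod 1831)
160^16 = (160^8)^2 ≡ 1537^2 = 2362369 ≡ 379 (mod 1831)
160^23 = 160^16 · 160^4 · 160^2 · 160^1 ≡ 379 · 1156 · 1797 · 160 ≡ 1661 (mod 1831).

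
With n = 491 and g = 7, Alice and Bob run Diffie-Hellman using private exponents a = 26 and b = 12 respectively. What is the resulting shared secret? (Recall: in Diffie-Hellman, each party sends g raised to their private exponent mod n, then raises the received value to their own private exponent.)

38

Alice sends A = g^a mod n = 7^26 mod 491.
7^1 ≡ 7 (mod 491)
7^2 = (7^1)^2 ≡ 7^2 = 49 ≡ 49 (mod 491)
7^4 = (7^2)^2 ≡ 49^2 = 2401 ≡ 437 (mod 491)
7^8 = (7^4)^2 ≡ 437^2 = 190969 ≡ 461 (mod 491)
7^16 = (7^8)^2 ≡ 461^2 = 212521 ≡ 409 (mod 491)
7^26 = 7^16 · 7^8 · 7^2 ≡ 409 · 461 · 49 ≡ 245 (mod 491).
So A = 245. Bob then computes K = A^b mod n = 245^12 mod 491.
245^1 ≡ 245 (mod 491)
245^2 = (245^1)^2 ≡ 245^2 = 60025 ≡ 123 (mod 491)
245^4 = (245^2)^2 ≡ 123^2 = 15129 ≡ 399 (mod 491)
245^8 = (245^4)^2 ≡ 399^2 = 159201 ≡ 117 (mod 491)
245^12 = 245^8 · 245^4 ≡ 117 · 399 ≡ 38 (mod 491).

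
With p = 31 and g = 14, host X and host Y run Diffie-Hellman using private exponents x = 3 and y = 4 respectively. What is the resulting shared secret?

2

Host Y sends B = g^y mod p = 14^4 mod 31.
14^1 ≡ 14 (mod 31)
14^2 = (14^1)^2 ≡ 14^2 = 196 ≡ 10 (mod 31)
14^4 = (14^2)^2 ≡ 10^2 = 100 ≡ 7 (mod 31)
So B = 7. Host X then computes K = B^x mod p = 7^3 mod 31.
7^1 ≡ 7 (mod 31)
7^2 = (7^1)^2 ≡ 7^2 = 49 ≡ 18 (mod 31)
7^3 = 7^2 · 7^1 ≡ 18 · 7 ≡ 2 (mod 31).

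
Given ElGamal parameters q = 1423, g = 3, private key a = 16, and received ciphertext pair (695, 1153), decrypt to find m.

Shared mask s = c₁^a mod q = 695^16 mod 1423.
695^1 ≡ 695 (mod 1423)
695^2 = (695^1)^2 ≡ 695^2 = 483025 ≡ 628 (mod 1423)
695^4 = (695^2)^2 ≡ 628^2 = 394384 ≡ 213 (mod 1423)
695^8 = (695^4)^2 ≡ 213^2 = 45369 ≡ 1256 (mod 1423)
695^16 = (695^8)^2 ≡ 1256^2 = 1577536 ≡ 852 (mod 1423)
So s = 852; s⁻¹ ≡ 790 (mod 1423).
m = c₂ · s⁻¹ mod 1423 = 1153 · 790 mod 1423 = 150.

150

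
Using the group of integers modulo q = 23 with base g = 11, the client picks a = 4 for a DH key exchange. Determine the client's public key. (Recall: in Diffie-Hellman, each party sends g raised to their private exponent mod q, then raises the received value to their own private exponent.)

13

Public value = 11^4 mod 23.
11^1 ≡ 11 (mod 23)
11^2 = (11^1)^2 ≡ 11^2 = 121 ≡ 6 (mod 23)
11^4 = (11^2)^2 ≡ 6^2 = 36 ≡ 13 (mod 23)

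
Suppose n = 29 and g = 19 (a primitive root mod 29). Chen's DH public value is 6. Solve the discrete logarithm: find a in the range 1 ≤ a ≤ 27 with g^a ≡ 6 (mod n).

10

Try successive powers of 19 modulo 29:
19^1 ≡ 19
19^2 ≡ 13
19^3 ≡ 15
19^4 ≡ 24
19^5 ≡ 21
19^6 ≡ 22
19^7 ≡ 12
19^8 ≡ 25
19^9 ≡ 11
19^10 ≡ 6
Found: a = 10.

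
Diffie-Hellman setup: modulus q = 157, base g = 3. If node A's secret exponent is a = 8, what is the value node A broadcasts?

Public value = 3^8 mod 157.
3^1 ≡ 3 (mod 157)
3^2 = (3^1)^2 ≡ 3^2 = 9 ≡ 9 (mod 157)
3^4 = (3^2)^2 ≡ 9^2 = 81 ≡ 81 (mod 157)
3^8 = (3^4)^2 ≡ 81^2 = 6561 ≡ 124 (mod 157)

124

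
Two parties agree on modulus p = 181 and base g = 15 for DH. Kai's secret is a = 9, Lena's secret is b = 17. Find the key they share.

59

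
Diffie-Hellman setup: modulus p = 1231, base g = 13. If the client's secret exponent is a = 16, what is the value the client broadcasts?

885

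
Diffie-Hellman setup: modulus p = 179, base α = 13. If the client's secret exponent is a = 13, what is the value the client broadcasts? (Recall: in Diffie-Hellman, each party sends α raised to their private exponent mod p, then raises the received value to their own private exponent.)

125

Public value = 13^13 mod 179.
13^1 ≡ 13 (mod 179)
13^2 = (13^1)^2 ≡ 13^2 = 169 ≡ 169 (mod 179)
13^4 = (13^2)^2 ≡ 169^2 = 28561 ≡ 100 (mod 179)
13^8 = (13^4)^2 ≡ 100^2 = 10000 ≡ 155 (mod 179)
13^13 = 13^8 · 13^4 · 13^1 ≡ 155 · 100 · 13 ≡ 125 (mod 179).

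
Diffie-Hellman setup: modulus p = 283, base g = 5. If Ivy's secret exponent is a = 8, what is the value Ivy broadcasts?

85

Public value = 5^{8} \pmod{283}.
5^1 ≡ 5 (mod 283)
5^2 = (5^1)^2 ≡ 5^2 = 25 ≡ 25 (mod 283)
5^4 = (5^2)^2 ≡ 25^2 = 625 ≡ 59 (mod 283)
5^8 = (5^4)^2 ≡ 59^2 = 3481 ≡ 85 (mod 283)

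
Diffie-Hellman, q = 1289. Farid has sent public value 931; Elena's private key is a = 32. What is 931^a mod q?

Shared key K = 931^32 mod 1289.
931^1 ≡ 931 (mod 1289)
931^2 = (931^1)^2 ≡ 931^2 = 866761 ≡ 553 (mod 1289)
931^4 = (931^2)^2 ≡ 553^2 = 305809 ≡ 316 (mod 1289)
931^8 = (931^4)^2 ≡ 316^2 = 99856 ≡ 603 (mod 1289)
931^16 = (931^8)^2 ≡ 603^2 = 363609 ≡ 111 (mod 1289)
931^32 = (931^16)^2 ≡ 111^2 = 12321 ≡ 720 (mod 1289)

720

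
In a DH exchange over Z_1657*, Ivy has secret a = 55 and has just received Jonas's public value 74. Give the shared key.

Shared key K = 74^55 mod 1657.
74^1 ≡ 74 (mod 1657)
74^2 = (74^1)^2 ≡ 74^2 = 5476 ≡ 505 (mod 1657)
74^4 = (74^2)^2 ≡ 505^2 = 255025 ≡ 1504 (mod 1657)
74^8 = (74^4)^2 ≡ 1504^2 = 2262016 ≡ 211 (mod 1657)
74^16 = (74^8)^2 ≡ 211^2 = 44521 ≡ 1439 (mod 1657)
74^32 = (74^16)^2 ≡ 1439^2 = 2070721 ≡ 1128 (mod 1657)
74^55 = 74^32 · 74^16 · 74^4 · 74^2 · 74^1 ≡ 1128 · 1439 · 1504 · 505 · 74 ≡ 21 (mod 1657).

21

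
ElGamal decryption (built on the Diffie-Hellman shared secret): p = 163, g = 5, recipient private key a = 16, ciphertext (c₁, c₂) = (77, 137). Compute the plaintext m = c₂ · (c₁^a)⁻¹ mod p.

107

Shared mask s = c₁^a mod p = 77^16 mod 163.
77^1 ≡ 77 (mod 163)
77^2 = (77^1)^2 ≡ 77^2 = 5929 ≡ 61 (mod 163)
77^4 = (77^2)^2 ≡ 61^2 = 3721 ≡ 135 (mod 163)
77^8 = (77^4)^2 ≡ 135^2 = 18225 ≡ 132 (mod 163)
77^16 = (77^8)^2 ≡ 132^2 = 17424 ≡ 146 (mod 163)
So s = 146; s⁻¹ ≡ 115 (mod 163).
m = c₂ · s⁻¹ mod 163 = 137 · 115 mod 163 = 107.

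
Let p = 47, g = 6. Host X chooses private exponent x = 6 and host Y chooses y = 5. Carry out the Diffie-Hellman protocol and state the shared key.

4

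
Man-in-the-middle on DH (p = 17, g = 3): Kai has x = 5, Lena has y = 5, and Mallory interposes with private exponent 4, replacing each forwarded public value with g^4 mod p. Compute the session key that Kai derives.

Kai receives Mallory's public value M = 3^4 mod 17 instead of the honest one.
3^1 ≡ 3 (mod 17)
3^2 = (3^1)^2 ≡ 3^2 = 9 ≡ 9 (mod 17)
3^4 = (3^2)^2 ≡ 9^2 = 81 ≡ 13 (mod 17)
So M = 13. Kai computes K = M^5 mod 17.
13^1 ≡ 13 (mod 17)
13^2 = (13^1)^2 ≡ 13^2 = 169 ≡ 16 (mod 17)
13^4 = (13^2)^2 ≡ 16^2 = 256 ≡ 1 (mod 17)
13^5 = 13^4 · 13^1 ≡ 1 · 13 ≡ 13 (mod 17).

13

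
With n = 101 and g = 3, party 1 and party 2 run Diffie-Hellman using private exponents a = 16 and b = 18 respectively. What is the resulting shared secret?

24

Party 2 sends B = g^b mod n = 3^18 mod 101.
3^1 ≡ 3 (mod 101)
3^2 = (3^1)^2 ≡ 3^2 = 9 ≡ 9 (mod 101)
3^4 = (3^2)^2 ≡ 9^2 = 81 ≡ 81 (mod 101)
3^8 = (3^4)^2 ≡ 81^2 = 6561 ≡ 97 (mod 101)
3^16 = (3^8)^2 ≡ 97^2 = 9409 ≡ 16 (mod 101)
3^18 = 3^16 · 3^2 ≡ 16 · 9 ≡ 43 (mod 101).
So B = 43. Party 1 then computes K = B^a mod n = 43^16 mod 101.
43^1 ≡ 43 (mod 101)
43^2 = (43^1)^2 ≡ 43^2 = 1849 ≡ 31 (mod 101)
43^4 = (43^2)^2 ≡ 31^2 = 961 ≡ 52 (mod 101)
43^8 = (43^4)^2 ≡ 52^2 = 2704 ≡ 78 (mod 101)
43^16 = (43^8)^2 ≡ 78^2 = 6084 ≡ 24 (mod 101)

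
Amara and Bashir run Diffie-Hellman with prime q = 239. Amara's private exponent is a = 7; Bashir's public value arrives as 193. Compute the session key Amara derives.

Shared key K = 193^7 mod 239.
193^1 ≡ 193 (mod 239)
193^2 = (193^1)^2 ≡ 193^2 = 37249 ≡ 204 (mod 239)
193^4 = (193^2)^2 ≡ 204^2 = 41616 ≡ 30 (mod 239)
193^7 = 193^4 · 193^2 · 193^1 ≡ 30 · 204 · 193 ≡ 22 (mod 239).

22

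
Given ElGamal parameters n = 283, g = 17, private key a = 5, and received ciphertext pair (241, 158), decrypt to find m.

172

Shared mask s = c₁^a mod n = 241^5 mod 283.
241^1 ≡ 241 (mod 283)
241^2 = (241^1)^2 ≡ 241^2 = 58081 ≡ 66 (mod 283)
241^4 = (241^2)^2 ≡ 66^2 = 4356 ≡ 111 (mod 283)
241^5 = 241^4 · 241^1 ≡ 111 · 241 ≡ 149 (mod 283).
So s = 149; s⁻¹ ≡ 19 (mod 283).
m = c₂ · s⁻¹ mod 283 = 158 · 19 mod 283 = 172.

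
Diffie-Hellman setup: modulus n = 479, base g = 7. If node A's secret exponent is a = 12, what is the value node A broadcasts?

216

Public value = 7^12 (mod 479).
7^1 ≡ 7 (mod 479)
7^2 = (7^1)^2 ≡ 7^2 = 49 ≡ 49 (mod 479)
7^4 = (7^2)^2 ≡ 49^2 = 2401 ≡ 6 (mod 479)
7^8 = (7^4)^2 ≡ 6^2 = 36 ≡ 36 (mod 479)
7^12 = 7^8 · 7^4 ≡ 36 · 6 ≡ 216 (mod 479).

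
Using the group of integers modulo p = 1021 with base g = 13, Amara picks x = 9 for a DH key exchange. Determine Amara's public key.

288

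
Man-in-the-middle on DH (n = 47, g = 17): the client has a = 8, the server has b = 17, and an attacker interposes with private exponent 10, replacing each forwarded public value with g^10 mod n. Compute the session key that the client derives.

6

The client receives an attacker's public value M = 17^10 mod 47 instead of the honest one.
17^1 ≡ 17 (mod 47)
17^2 = (17^1)^2 ≡ 17^2 = 289 ≡ 7 (mod 47)
17^4 = (17^2)^2 ≡ 7^2 = 49 ≡ 2 (mod 47)
17^8 = (17^4)^2 ≡ 2^2 = 4 ≡ 4 (mod 47)
17^10 = 17^8 · 17^2 ≡ 4 · 7 ≡ 28 (mod 47).
So M = 28. The client computes K = M^8 mod 47.
28^1 ≡ 28 (mod 47)
28^2 = (28^1)^2 ≡ 28^2 = 784 ≡ 32 (mod 47)
28^4 = (28^2)^2 ≡ 32^2 = 1024 ≡ 37 (mod 47)
28^8 = (28^4)^2 ≡ 37^2 = 1369 ≡ 6 (mod 47)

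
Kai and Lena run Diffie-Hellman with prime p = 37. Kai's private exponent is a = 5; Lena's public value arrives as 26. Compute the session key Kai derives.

10

Shared key K = 26^5 mod 37.
26^1 ≡ 26 (mod 37)
26^2 = (26^1)^2 ≡ 26^2 = 676 ≡ 10 (mod 37)
26^4 = (26^2)^2 ≡ 10^2 = 100 ≡ 26 (mod 37)
26^5 = 26^4 · 26^1 ≡ 26 · 26 ≡ 10 (mod 37).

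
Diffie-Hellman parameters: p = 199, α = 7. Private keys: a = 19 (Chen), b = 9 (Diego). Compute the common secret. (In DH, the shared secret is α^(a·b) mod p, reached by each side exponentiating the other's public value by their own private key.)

61

Diego sends B = α^b mod p = 7^9 mod 199.
7^1 ≡ 7 (mod 199)
7^2 = (7^1)^2 ≡ 7^2 = 49 ≡ 49 (mod 199)
7^4 = (7^2)^2 ≡ 49^2 = 2401 ≡ 13 (mod 199)
7^8 = (7^4)^2 ≡ 13^2 = 169 ≡ 169 (mod 199)
7^9 = 7^8 · 7^1 ≡ 169 · 7 ≡ 188 (mod 199).
So B = 188. Chen then computes K = B^a mod p = 188^19 mod 199.
188^1 ≡ 188 (mod 199)
188^2 = (188^1)^2 ≡ 188^2 = 35344 ≡ 121 (mod 199)
188^4 = (188^2)^2 ≡ 121^2 = 14641 ≡ 114 (mod 199)
188^8 = (188^4)^2 ≡ 114^2 = 12996 ≡ 61 (mod 199)
188^16 = (188^8)^2 ≡ 61^2 = 3721 ≡ 139 (mod 199)
188^19 = 188^16 · 188^2 · 188^1 ≡ 139 · 121 · 188 ≡ 61 (mod 199).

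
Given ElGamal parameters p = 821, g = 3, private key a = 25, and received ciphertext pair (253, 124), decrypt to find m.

Shared mask s = c₁^a mod p = 253^25 mod 821.
253^1 ≡ 253 (mod 821)
253^2 = (253^1)^2 ≡ 253^2 = 64009 ≡ 792 (mod 821)
253^4 = (253^2)^2 ≡ 792^2 = 627264 ≡ 20 (mod 821)
253^8 = (253^4)^2 ≡ 20^2 = 400 ≡ 400 (mod 821)
253^16 = (253^8)^2 ≡ 400^2 = 160000 ≡ 726 (mod 821)
253^25 = 253^16 · 253^8 · 253^1 ≡ 726 · 400 · 253 ≡ 731 (mod 821).
So s = 731; s⁻¹ ≡ 374 (mod 821).
m = c₂ · s⁻¹ mod 821 = 124 · 374 mod 821 = 400.

400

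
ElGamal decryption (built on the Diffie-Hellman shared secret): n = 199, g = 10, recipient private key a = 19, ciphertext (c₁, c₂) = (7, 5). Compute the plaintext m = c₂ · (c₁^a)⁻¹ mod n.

4

Shared mask s = c₁^a mod n = 7^19 mod 199.
7^1 ≡ 7 (mod 199)
7^2 = (7^1)^2 ≡ 7^2 = 49 ≡ 49 (mod 199)
7^4 = (7^2)^2 ≡ 49^2 = 2401 ≡ 13 (mod 199)
7^8 = (7^4)^2 ≡ 13^2 = 169 ≡ 169 (mod 199)
7^16 = (7^8)^2 ≡ 169^2 = 28561 ≡ 104 (mod 199)
7^19 = 7^16 · 7^2 · 7^1 ≡ 104 · 49 · 7 ≡ 51 (mod 199).
So s = 51; s⁻¹ ≡ 160 (mod 199).
m = c₂ · s⁻¹ mod 199 = 5 · 160 mod 199 = 4.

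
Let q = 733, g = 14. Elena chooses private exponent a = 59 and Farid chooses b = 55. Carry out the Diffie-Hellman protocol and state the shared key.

Farid sends B = g^b mod q = 14^55 mod 733.
14^1 ≡ 14 (mod 733)
14^2 = (14^1)^2 ≡ 14^2 = 196 ≡ 196 (mod 733)
14^4 = (14^2)^2 ≡ 196^2 = 38416 ≡ 300 (mod 733)
14^8 = (14^4)^2 ≡ 300^2 = 90000 ≡ 574 (mod 733)
14^16 = (14^8)^2 ≡ 574^2 = 329476 ≡ 359 (mod 733)
14^32 = (14^16)^2 ≡ 359^2 = 128881 ≡ 606 (mod 733)
14^55 = 14^32 · 14^16 · 14^4 · 14^2 · 14^1 ≡ 606 · 359 · 300 · 196 · 14 ≡ 570 (mod 733).
So B = 570. Elena then computes K = B^a mod q = 570^59 mod 733.
570^1 ≡ 570 (mod 733)
570^2 = (570^1)^2 ≡ 570^2 = 324900 ≡ 181 (mod 733)
570^4 = (570^2)^2 ≡ 181^2 = 32761 ≡ 509 (mod 733)
570^8 = (570^4)^2 ≡ 509^2 = 259081 ≡ 332 (mod 733)
570^16 = (570^8)^2 ≡ 332^2 = 110224 ≡ 274 (mod 733)
570^32 = (570^16)^2 ≡ 274^2 = 75076 ≡ 310 (mod 733)
570^59 = 570^32 · 570^16 · 570^8 · 570^2 · 570^1 ≡ 310 · 274 · 332 · 181 · 570 ≡ 26 (mod 733).

26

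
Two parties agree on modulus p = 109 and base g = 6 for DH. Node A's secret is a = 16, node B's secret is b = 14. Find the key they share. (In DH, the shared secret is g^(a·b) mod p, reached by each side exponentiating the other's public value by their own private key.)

35

Node B sends B = g^b mod p = 6^14 mod 109.
6^1 ≡ 6 (mod 109)
6^2 = (6^1)^2 ≡ 6^2 = 36 ≡ 36 (mod 109)
6^4 = (6^2)^2 ≡ 36^2 = 1296 ≡ 97 (mod 109)
6^8 = (6^4)^2 ≡ 97^2 = 9409 ≡ 35 (mod 109)
6^14 = 6^8 · 6^4 · 6^2 ≡ 35 · 97 · 36 ≡ 31 (mod 109).
So B = 31. Node A then computes K = B^a mod p = 31^16 mod 109.
31^1 ≡ 31 (mod 109)
31^2 = (31^1)^2 ≡ 31^2 = 961 ≡ 89 (mod 109)
31^4 = (31^2)^2 ≡ 89^2 = 7921 ≡ 73 (mod 109)
31^8 = (31^4)^2 ≡ 73^2 = 5329 ≡ 97 (mod 109)
31^16 = (31^8)^2 ≡ 97^2 = 9409 ≡ 35 (mod 109)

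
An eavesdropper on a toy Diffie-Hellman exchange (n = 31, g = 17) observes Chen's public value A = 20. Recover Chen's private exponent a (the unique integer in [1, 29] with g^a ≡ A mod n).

14

Try successive powers of 17 modulo 31:
17^1 ≡ 17
17^2 ≡ 10
17^3 ≡ 15
17^4 ≡ 7
17^5 ≡ 26
17^6 ≡ 8
17^7 ≡ 12
17^8 ≡ 18
17^9 ≡ 27
17^10 ≡ 25
17^11 ≡ 22
17^12 ≡ 2
17^13 ≡ 3
17^14 ≡ 20
Found: a = 14.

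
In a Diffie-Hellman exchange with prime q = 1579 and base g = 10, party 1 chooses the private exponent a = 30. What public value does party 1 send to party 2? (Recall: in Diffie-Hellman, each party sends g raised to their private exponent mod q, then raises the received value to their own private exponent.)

31

Public value = 10^30 mod 1579.
10^1 ≡ 10 (mod 1579)
10^2 = (10^1)^2 ≡ 10^2 = 100 ≡ 100 (mod 1579)
10^4 = (10^2)^2 ≡ 100^2 = 10000 ≡ 526 (mod 1579)
10^8 = (10^4)^2 ≡ 526^2 = 276676 ≡ 351 (mod 1579)
10^16 = (10^8)^2 ≡ 351^2 = 123201 ≡ 39 (mod 1579)
10^30 = 10^16 · 10^8 · 10^4 · 10^2 ≡ 39 · 351 · 526 · 100 ≡ 31 (mod 1579).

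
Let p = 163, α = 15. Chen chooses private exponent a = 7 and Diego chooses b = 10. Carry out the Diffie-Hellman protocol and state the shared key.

160

Chen sends A = α^a mod p = 15^7 mod 163.
15^1 ≡ 15 (mod 163)
15^2 = (15^1)^2 ≡ 15^2 = 225 ≡ 62 (mod 163)
15^4 = (15^2)^2 ≡ 62^2 = 3844 ≡ 95 (mod 163)
15^7 = 15^4 · 15^2 · 15^1 ≡ 95 · 62 · 15 ≡ 4 (mod 163).
So A = 4. Diego then computes K = A^b mod p = 4^10 mod 163.
4^1 ≡ 4 (mod 163)
4^2 = (4^1)^2 ≡ 4^2 = 16 ≡ 16 (mod 163)
4^4 = (4^2)^2 ≡ 16^2 = 256 ≡ 93 (mod 163)
4^8 = (4^4)^2 ≡ 93^2 = 8649 ≡ 10 (mod 163)
4^10 = 4^8 · 4^2 ≡ 10 · 16 ≡ 160 (mod 163).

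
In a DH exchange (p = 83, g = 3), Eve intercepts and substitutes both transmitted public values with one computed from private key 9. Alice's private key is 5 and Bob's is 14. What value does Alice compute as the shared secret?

Alice receives Eve's public value M = 3^9 mod 83 instead of the honest one.
3^1 ≡ 3 (mod 83)
3^2 = (3^1)^2 ≡ 3^2 = 9 ≡ 9 (mod 83)
3^4 = (3^2)^2 ≡ 9^2 = 81 ≡ 81 (mod 83)
3^8 = (3^4)^2 ≡ 81^2 = 6561 ≡ 4 (mod 83)
3^9 = 3^8 · 3^1 ≡ 4 · 3 ≡ 12 (mod 83).
So M = 12. Alice computes K = M^5 mod 83.
12^1 ≡ 12 (mod 83)
12^2 = (12^1)^2 ≡ 12^2 = 144 ≡ 61 (mod 83)
12^4 = (12^2)^2 ≡ 61^2 = 3721 ≡ 69 (mod 83)
12^5 = 12^4 · 12^1 ≡ 69 · 12 ≡ 81 (mod 83).

81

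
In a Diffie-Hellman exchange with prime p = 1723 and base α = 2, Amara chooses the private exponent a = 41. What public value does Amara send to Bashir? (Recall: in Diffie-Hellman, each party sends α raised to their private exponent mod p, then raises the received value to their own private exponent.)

Public value = 2^41 mod 1723.
2^1 ≡ 2 (mod 1723)
2^2 = (2^1)^2 ≡ 2^2 = 4 ≡ 4 (mod 1723)
2^4 = (2^2)^2 ≡ 4^2 = 16 ≡ 16 (mod 1723)
2^8 = (2^4)^2 ≡ 16^2 = 256 ≡ 256 (mod 1723)
2^16 = (2^8)^2 ≡ 256^2 = 65536 ≡ 62 (mod 1723)
2^32 = (2^16)^2 ≡ 62^2 = 3844 ≡ 398 (mod 1723)
2^41 = 2^32 · 2^8 · 2^1 ≡ 398 · 256 · 2 ≡ 462 (mod 1723).

462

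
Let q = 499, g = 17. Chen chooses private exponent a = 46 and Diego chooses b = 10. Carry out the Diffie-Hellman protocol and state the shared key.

14

Chen sends A = g^a mod q = 17^46 mod 499.
17^1 ≡ 17 (mod 499)
17^2 = (17^1)^2 ≡ 17^2 = 289 ≡ 289 (mod 499)
17^4 = (17^2)^2 ≡ 289^2 = 83521 ≡ 188 (mod 499)
17^8 = (17^4)^2 ≡ 188^2 = 35344 ≡ 414 (mod 499)
17^16 = (17^8)^2 ≡ 414^2 = 171396 ≡ 239 (mod 499)
17^32 = (17^16)^2 ≡ 239^2 = 57121 ≡ 235 (mod 499)
17^46 = 17^32 · 17^8 · 17^4 · 17^2 ≡ 235 · 414 · 188 · 289 ≡ 386 (mod 499).
So A = 386. Diego then computes K = A^b mod q = 386^10 mod 499.
386^1 ≡ 386 (mod 499)
386^2 = (386^1)^2 ≡ 386^2 = 148996 ≡ 294 (mod 499)
386^4 = (386^2)^2 ≡ 294^2 = 86436 ≡ 109 (mod 499)
386^8 = (386^4)^2 ≡ 109^2 = 11881 ≡ 404 (mod 499)
386^10 = 386^8 · 386^2 ≡ 404 · 294 ≡ 14 (mod 499).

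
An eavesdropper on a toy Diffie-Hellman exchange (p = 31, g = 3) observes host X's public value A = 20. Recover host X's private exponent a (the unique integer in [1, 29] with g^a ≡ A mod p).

8

Try successive powers of 3 modulo 31:
3^1 ≡ 3
3^2 ≡ 9
3^3 ≡ 27
3^4 ≡ 19
3^5 ≡ 26
3^6 ≡ 16
3^7 ≡ 17
3^8 ≡ 20
Found: a = 8.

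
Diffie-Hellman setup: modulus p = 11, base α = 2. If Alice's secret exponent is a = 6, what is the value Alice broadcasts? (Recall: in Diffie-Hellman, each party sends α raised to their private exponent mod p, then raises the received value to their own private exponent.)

Public value = 2^6 mod 11.
2^1 ≡ 2 (mod 11)
2^2 = (2^1)^2 ≡ 2^2 = 4 ≡ 4 (mod 11)
2^4 = (2^2)^2 ≡ 4^2 = 16 ≡ 5 (mod 11)
2^6 = 2^4 · 2^2 ≡ 5 · 4 ≡ 9 (mod 11).

9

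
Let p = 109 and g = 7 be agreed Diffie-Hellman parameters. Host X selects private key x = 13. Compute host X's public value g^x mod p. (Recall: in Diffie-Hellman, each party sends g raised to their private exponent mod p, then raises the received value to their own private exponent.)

Public value = 7^13 mod 109.
7^1 ≡ 7 (mod 109)
7^2 = (7^1)^2 ≡ 7^2 = 49 ≡ 49 (mod 109)
7^4 = (7^2)^2 ≡ 49^2 = 2401 ≡ 3 (mod 109)
7^8 = (7^4)^2 ≡ 3^2 = 9 ≡ 9 (mod 109)
7^13 = 7^8 · 7^4 · 7^1 ≡ 9 · 3 · 7 ≡ 80 (mod 109).

80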